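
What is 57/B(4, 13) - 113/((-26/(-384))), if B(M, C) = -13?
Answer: -21753/13 ≈ -1673.3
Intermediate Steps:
57/B(4, 13) - 113/((-26/(-384))) = 57/(-13) - 113/((-26/(-384))) = 57*(-1/13) - 113/((-26*(-1/384))) = -57/13 - 113/13/192 = -57/13 - 113*192/13 = -57/13 - 21696/13 = -21753/13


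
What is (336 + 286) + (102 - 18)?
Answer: 706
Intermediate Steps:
(336 + 286) + (102 - 18) = 622 + 84 = 706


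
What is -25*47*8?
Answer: -9400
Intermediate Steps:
-25*47*8 = -1175*8 = -9400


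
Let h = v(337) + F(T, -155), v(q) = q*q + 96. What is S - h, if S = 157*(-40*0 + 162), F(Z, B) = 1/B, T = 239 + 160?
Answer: -13675804/155 ≈ -88231.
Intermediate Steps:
v(q) = 96 + q**2 (v(q) = q**2 + 96 = 96 + q**2)
T = 399
h = 17618074/155 (h = (96 + 337**2) + 1/(-155) = (96 + 113569) - 1/155 = 113665 - 1/155 = 17618074/155 ≈ 1.1367e+5)
S = 25434 (S = 157*(0 + 162) = 157*162 = 25434)
S - h = 25434 - 1*17618074/155 = 25434 - 17618074/155 = -13675804/155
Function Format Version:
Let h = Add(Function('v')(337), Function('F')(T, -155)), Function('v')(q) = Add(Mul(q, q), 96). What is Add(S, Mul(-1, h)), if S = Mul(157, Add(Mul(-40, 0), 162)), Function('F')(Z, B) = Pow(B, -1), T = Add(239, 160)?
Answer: Rational(-13675804, 155) ≈ -88231.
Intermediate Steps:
Function('v')(q) = Add(96, Pow(q, 2)) (Function('v')(q) = Add(Pow(q, 2), 96) = Add(96, Pow(q, 2)))
T = 399
h = Rational(17618074, 155) (h = Add(Add(96, Pow(337, 2)), Pow(-155, -1)) = Add(Add(96, 113569), Rational(-1, 155)) = Add(113665, Rational(-1, 155)) = Rational(17618074, 155) ≈ 1.1367e+5)
S = 25434 (S = Mul(157, Add(0, 162)) = Mul(157, 162) = 25434)
Add(S, Mul(-1, h)) = Add(25434, Mul(-1, Rational(17618074, 155))) = Add(25434, Rational(-17618074, 155)) = Rational(-13675804, 155)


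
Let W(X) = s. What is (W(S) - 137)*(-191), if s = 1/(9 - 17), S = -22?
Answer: 209527/8 ≈ 26191.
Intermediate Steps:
s = -⅛ (s = 1/(-8) = -⅛ ≈ -0.12500)
W(X) = -⅛
(W(S) - 137)*(-191) = (-⅛ - 137)*(-191) = -1097/8*(-191) = 209527/8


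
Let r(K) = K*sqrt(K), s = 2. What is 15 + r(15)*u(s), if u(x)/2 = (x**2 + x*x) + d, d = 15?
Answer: 15 + 690*sqrt(15) ≈ 2687.4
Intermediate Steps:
r(K) = K**(3/2)
u(x) = 30 + 4*x**2 (u(x) = 2*((x**2 + x*x) + 15) = 2*((x**2 + x**2) + 15) = 2*(2*x**2 + 15) = 2*(15 + 2*x**2) = 30 + 4*x**2)
15 + r(15)*u(s) = 15 + 15**(3/2)*(30 + 4*2**2) = 15 + (15*sqrt(15))*(30 + 4*4) = 15 + (15*sqrt(15))*(30 + 16) = 15 + (15*sqrt(15))*46 = 15 + 690*sqrt(15)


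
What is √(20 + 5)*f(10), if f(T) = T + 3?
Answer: 65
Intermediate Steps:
f(T) = 3 + T
√(20 + 5)*f(10) = √(20 + 5)*(3 + 10) = √25*13 = 5*13 = 65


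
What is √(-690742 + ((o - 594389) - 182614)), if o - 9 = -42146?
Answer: I*√1509882 ≈ 1228.8*I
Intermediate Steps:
o = -42137 (o = 9 - 42146 = -42137)
√(-690742 + ((o - 594389) - 182614)) = √(-690742 + ((-42137 - 594389) - 182614)) = √(-690742 + (-636526 - 182614)) = √(-690742 - 819140) = √(-1509882) = I*√1509882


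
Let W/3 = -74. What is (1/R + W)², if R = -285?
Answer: 4003219441/81225 ≈ 49286.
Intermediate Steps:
W = -222 (W = 3*(-74) = -222)
(1/R + W)² = (1/(-285) - 222)² = (-1/285 - 222)² = (-63271/285)² = 4003219441/81225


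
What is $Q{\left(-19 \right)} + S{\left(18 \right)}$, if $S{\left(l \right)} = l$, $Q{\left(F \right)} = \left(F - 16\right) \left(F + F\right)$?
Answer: $1348$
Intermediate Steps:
$Q{\left(F \right)} = 2 F \left(-16 + F\right)$ ($Q{\left(F \right)} = \left(-16 + F\right) 2 F = 2 F \left(-16 + F\right)$)
$Q{\left(-19 \right)} + S{\left(18 \right)} = 2 \left(-19\right) \left(-16 - 19\right) + 18 = 2 \left(-19\right) \left(-35\right) + 18 = 1330 + 18 = 1348$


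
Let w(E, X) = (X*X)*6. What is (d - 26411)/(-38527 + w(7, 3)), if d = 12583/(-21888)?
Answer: 578096551/842097024 ≈ 0.68650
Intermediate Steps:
w(E, X) = 6*X**2 (w(E, X) = X**2*6 = 6*X**2)
d = -12583/21888 (d = 12583*(-1/21888) = -12583/21888 ≈ -0.57488)
(d - 26411)/(-38527 + w(7, 3)) = (-12583/21888 - 26411)/(-38527 + 6*3**2) = -578096551/(21888*(-38527 + 6*9)) = -578096551/(21888*(-38527 + 54)) = -578096551/21888/(-38473) = -578096551/21888*(-1/38473) = 578096551/842097024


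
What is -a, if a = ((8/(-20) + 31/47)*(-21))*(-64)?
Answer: -81984/235 ≈ -348.87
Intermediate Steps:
a = 81984/235 (a = ((8*(-1/20) + 31*(1/47))*(-21))*(-64) = ((-⅖ + 31/47)*(-21))*(-64) = ((61/235)*(-21))*(-64) = -1281/235*(-64) = 81984/235 ≈ 348.87)
-a = -1*81984/235 = -81984/235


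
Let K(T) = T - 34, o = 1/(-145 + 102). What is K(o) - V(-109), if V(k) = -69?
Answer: 1504/43 ≈ 34.977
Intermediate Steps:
o = -1/43 (o = 1/(-43) = -1/43 ≈ -0.023256)
K(T) = -34 + T
K(o) - V(-109) = (-34 - 1/43) - 1*(-69) = -1463/43 + 69 = 1504/43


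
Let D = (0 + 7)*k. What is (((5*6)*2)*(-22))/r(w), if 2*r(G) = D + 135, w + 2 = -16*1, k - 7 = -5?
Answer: -2640/149 ≈ -17.718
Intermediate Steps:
k = 2 (k = 7 - 5 = 2)
D = 14 (D = (0 + 7)*2 = 7*2 = 14)
w = -18 (w = -2 - 16*1 = -2 - 16 = -18)
r(G) = 149/2 (r(G) = (14 + 135)/2 = (½)*149 = 149/2)
(((5*6)*2)*(-22))/r(w) = (((5*6)*2)*(-22))/(149/2) = ((30*2)*(-22))*(2/149) = (60*(-22))*(2/149) = -1320*2/149 = -2640/149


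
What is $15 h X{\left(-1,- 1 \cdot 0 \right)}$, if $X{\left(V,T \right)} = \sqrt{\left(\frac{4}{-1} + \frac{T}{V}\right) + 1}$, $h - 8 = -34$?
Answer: $- 390 i \sqrt{3} \approx - 675.5 i$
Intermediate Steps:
$h = -26$ ($h = 8 - 34 = -26$)
$X{\left(V,T \right)} = \sqrt{-3 + \frac{T}{V}}$ ($X{\left(V,T \right)} = \sqrt{\left(4 \left(-1\right) + \frac{T}{V}\right) + 1} = \sqrt{\left(-4 + \frac{T}{V}\right) + 1} = \sqrt{-3 + \frac{T}{V}}$)
$15 h X{\left(-1,- 1 \cdot 0 \right)} = 15 \left(-26\right) \sqrt{-3 + \frac{\left(-1\right) 1 \cdot 0}{-1}} = - 390 \sqrt{-3 + \left(-1\right) 0 \left(-1\right)} = - 390 \sqrt{-3 + 0 \left(-1\right)} = - 390 \sqrt{-3 + 0} = - 390 \sqrt{-3} = - 390 i \sqrt{3}$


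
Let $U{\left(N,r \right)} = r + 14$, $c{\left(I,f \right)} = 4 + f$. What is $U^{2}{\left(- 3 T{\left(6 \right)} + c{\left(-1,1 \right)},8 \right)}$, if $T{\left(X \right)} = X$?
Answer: $484$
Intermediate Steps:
$U{\left(N,r \right)} = 14 + r$
$U^{2}{\left(- 3 T{\left(6 \right)} + c{\left(-1,1 \right)},8 \right)} = \left(14 + 8\right)^{2} = 22^{2} = 484$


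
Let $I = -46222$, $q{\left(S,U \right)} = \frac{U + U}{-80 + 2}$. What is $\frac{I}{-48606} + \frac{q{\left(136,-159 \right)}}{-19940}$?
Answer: $\frac{5989545361}{6299823660} \approx 0.95075$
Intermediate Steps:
$q{\left(S,U \right)} = - \frac{U}{39}$ ($q{\left(S,U \right)} = \frac{2 U}{-78} = 2 U \left(- \frac{1}{78}\right) = - \frac{U}{39}$)
$\frac{I}{-48606} + \frac{q{\left(136,-159 \right)}}{-19940} = - \frac{46222}{-48606} + \frac{\left(- \frac{1}{39}\right) \left(-159\right)}{-19940} = \left(-46222\right) \left(- \frac{1}{48606}\right) + \frac{53}{13} \left(- \frac{1}{19940}\right) = \frac{23111}{24303} - \frac{53}{259220} = \frac{5989545361}{6299823660}$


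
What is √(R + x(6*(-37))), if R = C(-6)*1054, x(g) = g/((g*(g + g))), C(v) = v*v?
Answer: √1870031985/222 ≈ 194.79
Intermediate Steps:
C(v) = v²
x(g) = 1/(2*g) (x(g) = g/((g*(2*g))) = g/((2*g²)) = g*(1/(2*g²)) = 1/(2*g))
R = 37944 (R = (-6)²*1054 = 36*1054 = 37944)
√(R + x(6*(-37))) = √(37944 + 1/(2*((6*(-37))))) = √(37944 + (½)/(-222)) = √(37944 + (½)*(-1/222)) = √(37944 - 1/444) = √(16847135/444) = √1870031985/222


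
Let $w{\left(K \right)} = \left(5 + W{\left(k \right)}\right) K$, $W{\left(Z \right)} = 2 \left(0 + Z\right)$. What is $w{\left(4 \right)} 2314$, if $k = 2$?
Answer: $83304$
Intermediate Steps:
$W{\left(Z \right)} = 2 Z$
$w{\left(K \right)} = 9 K$ ($w{\left(K \right)} = \left(5 + 2 \cdot 2\right) K = \left(5 + 4\right) K = 9 K$)
$w{\left(4 \right)} 2314 = 9 \cdot 4 \cdot 2314 = 36 \cdot 2314 = 83304$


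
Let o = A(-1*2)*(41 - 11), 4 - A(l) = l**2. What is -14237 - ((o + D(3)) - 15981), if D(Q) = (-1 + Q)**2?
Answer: 1740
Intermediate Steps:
A(l) = 4 - l**2
o = 0 (o = (4 - (-1*2)**2)*(41 - 11) = (4 - 1*(-2)**2)*30 = (4 - 1*4)*30 = (4 - 4)*30 = 0*30 = 0)
-14237 - ((o + D(3)) - 15981) = -14237 - ((0 + (-1 + 3)**2) - 15981) = -14237 - ((0 + 2**2) - 15981) = -14237 - ((0 + 4) - 15981) = -14237 - (4 - 15981) = -14237 - 1*(-15977) = -14237 + 15977 = 1740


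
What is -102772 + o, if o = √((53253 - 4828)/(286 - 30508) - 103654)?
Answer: -102772 + 7*I*√214684451846/10074 ≈ -1.0277e+5 + 321.96*I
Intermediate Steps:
o = 7*I*√214684451846/10074 (o = √(48425/(-30222) - 103654) = √(48425*(-1/30222) - 103654) = √(-48425/30222 - 103654) = √(-3132679613/30222) = 7*I*√214684451846/10074 ≈ 321.96*I)
-102772 + o = -102772 + 7*I*√214684451846/10074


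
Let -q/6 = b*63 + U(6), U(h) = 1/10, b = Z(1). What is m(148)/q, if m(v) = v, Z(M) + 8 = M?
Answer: 740/13227 ≈ 0.055946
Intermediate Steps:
Z(M) = -8 + M
b = -7 (b = -8 + 1 = -7)
U(h) = 1/10
q = 13227/5 (q = -6*(-7*63 + 1/10) = -6*(-441 + 1/10) = -6*(-4409/10) = 13227/5 ≈ 2645.4)
m(148)/q = 148/(13227/5) = 148*(5/13227) = 740/13227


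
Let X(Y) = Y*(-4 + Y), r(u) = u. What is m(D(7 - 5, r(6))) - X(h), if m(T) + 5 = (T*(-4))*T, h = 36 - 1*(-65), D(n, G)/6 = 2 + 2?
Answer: -12106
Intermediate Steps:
D(n, G) = 24 (D(n, G) = 6*(2 + 2) = 6*4 = 24)
h = 101 (h = 36 + 65 = 101)
m(T) = -5 - 4*T**2 (m(T) = -5 + (T*(-4))*T = -5 + (-4*T)*T = -5 - 4*T**2)
m(D(7 - 5, r(6))) - X(h) = (-5 - 4*24**2) - 101*(-4 + 101) = (-5 - 4*576) - 101*97 = (-5 - 2304) - 1*9797 = -2309 - 9797 = -12106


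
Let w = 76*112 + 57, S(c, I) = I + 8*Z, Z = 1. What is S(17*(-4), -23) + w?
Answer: 8554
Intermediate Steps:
S(c, I) = 8 + I (S(c, I) = I + 8*1 = I + 8 = 8 + I)
w = 8569 (w = 8512 + 57 = 8569)
S(17*(-4), -23) + w = (8 - 23) + 8569 = -15 + 8569 = 8554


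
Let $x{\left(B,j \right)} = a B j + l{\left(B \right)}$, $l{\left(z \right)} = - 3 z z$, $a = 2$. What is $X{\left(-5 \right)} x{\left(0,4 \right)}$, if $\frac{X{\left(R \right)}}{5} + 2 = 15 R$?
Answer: $0$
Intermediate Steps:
$X{\left(R \right)} = -10 + 75 R$ ($X{\left(R \right)} = -10 + 5 \cdot 15 R = -10 + 75 R$)
$l{\left(z \right)} = - 3 z^{2}$
$x{\left(B,j \right)} = - 3 B^{2} + 2 B j$ ($x{\left(B,j \right)} = 2 B j - 3 B^{2} = - 3 B^{2} + 2 B j$)
$X{\left(-5 \right)} x{\left(0,4 \right)} = \left(-10 + 75 \left(-5\right)\right) 0 \left(\left(-3\right) 0 + 2 \cdot 4\right) = \left(-10 - 375\right) 0 \left(0 + 8\right) = - 385 \cdot 0 \cdot 8 = \left(-385\right) 0 = 0$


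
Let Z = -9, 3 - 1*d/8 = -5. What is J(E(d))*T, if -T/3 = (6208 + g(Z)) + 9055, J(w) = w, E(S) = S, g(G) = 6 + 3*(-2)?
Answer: -2930496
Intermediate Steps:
d = 64 (d = 24 - 8*(-5) = 24 + 40 = 64)
g(G) = 0 (g(G) = 6 - 6 = 0)
T = -45789 (T = -3*((6208 + 0) + 9055) = -3*(6208 + 9055) = -3*15263 = -45789)
J(E(d))*T = 64*(-45789) = -2930496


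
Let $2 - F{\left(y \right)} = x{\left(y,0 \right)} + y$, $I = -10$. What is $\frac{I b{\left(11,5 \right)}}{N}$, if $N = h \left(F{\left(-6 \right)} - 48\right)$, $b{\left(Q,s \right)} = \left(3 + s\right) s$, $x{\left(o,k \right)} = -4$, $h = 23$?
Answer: $\frac{100}{207} \approx 0.48309$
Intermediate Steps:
$b{\left(Q,s \right)} = s \left(3 + s\right)$
$F{\left(y \right)} = 6 - y$ ($F{\left(y \right)} = 2 - \left(-4 + y\right) = 6 - y$)
$N = -828$ ($N = 23 \left(\left(6 - -6\right) - 48\right) = 23 \left(\left(6 + 6\right) - 48\right) = 23 \left(12 - 48\right) = 23 \left(-36\right) = -828$)
$\frac{I b{\left(11,5 \right)}}{N} = \frac{\left(-10\right) 5 \left(3 + 5\right)}{-828} = - 10 \cdot 5 \cdot 8 \left(- \frac{1}{828}\right) = \left(-10\right) 40 \left(- \frac{1}{828}\right) = \left(-400\right) \left(- \frac{1}{828}\right) = \frac{100}{207}$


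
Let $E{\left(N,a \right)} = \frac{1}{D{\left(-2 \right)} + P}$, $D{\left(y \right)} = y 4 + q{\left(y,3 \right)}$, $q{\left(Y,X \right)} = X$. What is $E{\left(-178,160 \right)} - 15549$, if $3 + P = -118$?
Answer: $- \frac{1959175}{126} \approx -15549.0$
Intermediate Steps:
$P = -121$ ($P = -3 - 118 = -121$)
$D{\left(y \right)} = 3 + 4 y$ ($D{\left(y \right)} = y 4 + 3 = 4 y + 3 = 3 + 4 y$)
$E{\left(N,a \right)} = - \frac{1}{126}$ ($E{\left(N,a \right)} = \frac{1}{\left(3 + 4 \left(-2\right)\right) - 121} = \frac{1}{\left(3 - 8\right) - 121} = \frac{1}{-5 - 121} = \frac{1}{-126} = - \frac{1}{126}$)
$E{\left(-178,160 \right)} - 15549 = - \frac{1}{126} - 15549 = - \frac{1959175}{126}$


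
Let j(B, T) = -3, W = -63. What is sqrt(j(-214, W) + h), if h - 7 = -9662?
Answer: I*sqrt(9658) ≈ 98.275*I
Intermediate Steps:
h = -9655 (h = 7 - 9662 = -9655)
sqrt(j(-214, W) + h) = sqrt(-3 - 9655) = sqrt(-9658) = I*sqrt(9658)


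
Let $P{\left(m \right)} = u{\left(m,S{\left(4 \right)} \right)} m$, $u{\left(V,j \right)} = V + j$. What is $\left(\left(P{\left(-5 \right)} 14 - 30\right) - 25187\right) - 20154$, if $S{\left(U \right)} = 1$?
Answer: $-45091$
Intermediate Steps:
$P{\left(m \right)} = m \left(1 + m\right)$ ($P{\left(m \right)} = \left(m + 1\right) m = \left(1 + m\right) m = m \left(1 + m\right)$)
$\left(\left(P{\left(-5 \right)} 14 - 30\right) - 25187\right) - 20154 = \left(\left(- 5 \left(1 - 5\right) 14 - 30\right) - 25187\right) - 20154 = \left(\left(\left(-5\right) \left(-4\right) 14 - 30\right) - 25187\right) - 20154 = \left(\left(20 \cdot 14 - 30\right) - 25187\right) - 20154 = \left(\left(280 - 30\right) - 25187\right) - 20154 = \left(250 - 25187\right) - 20154 = -24937 - 20154 = -45091$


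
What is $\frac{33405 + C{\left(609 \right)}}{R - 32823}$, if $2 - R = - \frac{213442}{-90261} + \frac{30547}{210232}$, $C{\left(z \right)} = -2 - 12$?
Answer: $- \frac{57601753334712}{56622794400773} \approx -1.0173$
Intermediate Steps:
$C{\left(z \right)} = -14$ ($C{\left(z \right)} = -2 - 12 = -14$)
$R = - \frac{879821837}{1725068232}$ ($R = 2 - \left(- \frac{213442}{-90261} + \frac{30547}{210232}\right) = 2 - \left(\left(-213442\right) \left(- \frac{1}{90261}\right) + 30547 \cdot \frac{1}{210232}\right) = 2 - \left(\frac{213442}{90261} + \frac{2777}{19112}\right) = 2 - \frac{4329958301}{1725068232} = - \frac{879821837}{1725068232} \approx -0.51002$)
$\frac{33405 + C{\left(609 \right)}}{R - 32823} = \frac{33405 - 14}{- \frac{879821837}{1725068232} - 32823} = \frac{33391}{- \frac{56622794400773}{1725068232}} = 33391 \left(- \frac{1725068232}{56622794400773}\right) = - \frac{57601753334712}{56622794400773}$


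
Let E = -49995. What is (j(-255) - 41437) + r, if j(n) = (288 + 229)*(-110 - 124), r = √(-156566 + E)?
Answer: -162415 + I*√206561 ≈ -1.6242e+5 + 454.49*I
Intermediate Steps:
r = I*√206561 (r = √(-156566 - 49995) = √(-206561) = I*√206561 ≈ 454.49*I)
j(n) = -120978 (j(n) = 517*(-234) = -120978)
(j(-255) - 41437) + r = (-120978 - 41437) + I*√206561 = -162415 + I*√206561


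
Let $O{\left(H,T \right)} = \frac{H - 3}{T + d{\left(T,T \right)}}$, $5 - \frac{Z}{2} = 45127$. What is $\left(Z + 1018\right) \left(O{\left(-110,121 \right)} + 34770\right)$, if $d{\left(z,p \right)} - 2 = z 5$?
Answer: $- \frac{1129264198011}{364} \approx -3.1024 \cdot 10^{9}$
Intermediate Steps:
$Z = -90244$ ($Z = 10 - 90254 = -90244$)
$d{\left(z,p \right)} = 2 + 5 z$ ($d{\left(z,p \right)} = 2 + z 5 = 2 + 5 z$)
$O{\left(H,T \right)} = \frac{-3 + H}{2 + 6 T}$ ($O{\left(H,T \right)} = \frac{H - 3}{T + \left(2 + 5 T\right)} = \frac{-3 + H}{2 + 6 T}$)
$\left(Z + 1018\right) \left(O{\left(-110,121 \right)} + 34770\right) = \left(-90244 + 1018\right) \left(\frac{-3 - 110}{2 \left(1 + 3 \cdot 121\right)} + 34770\right) = - 89226 \left(\frac{1}{2} \frac{1}{1 + 363} \left(-113\right) + 34770\right) = - 89226 \left(\frac{1}{2} \cdot \frac{1}{364} \left(-113\right) + 34770\right) = - 89226 \left(- \frac{113}{728} + 34770\right) = \left(-89226\right) \frac{25312447}{728} = - \frac{1129264198011}{364}$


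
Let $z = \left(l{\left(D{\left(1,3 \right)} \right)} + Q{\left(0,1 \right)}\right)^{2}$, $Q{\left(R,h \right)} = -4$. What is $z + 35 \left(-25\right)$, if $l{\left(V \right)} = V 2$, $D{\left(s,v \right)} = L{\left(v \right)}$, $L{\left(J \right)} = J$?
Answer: $-871$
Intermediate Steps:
$D{\left(s,v \right)} = v$
$l{\left(V \right)} = 2 V$
$z = 4$ ($z = \left(2 \cdot 3 - 4\right)^{2} = \left(6 - 4\right)^{2} = 2^{2} = 4$)
$z + 35 \left(-25\right) = 4 + 35 \left(-25\right) = 4 - 875 = -871$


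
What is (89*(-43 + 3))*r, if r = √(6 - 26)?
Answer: -7120*I*√5 ≈ -15921.0*I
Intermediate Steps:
r = 2*I*√5 (r = √(-20) = 2*I*√5 ≈ 4.4721*I)
(89*(-43 + 3))*r = (89*(-43 + 3))*(2*I*√5) = (89*(-40))*(2*I*√5) = -7120*I*√5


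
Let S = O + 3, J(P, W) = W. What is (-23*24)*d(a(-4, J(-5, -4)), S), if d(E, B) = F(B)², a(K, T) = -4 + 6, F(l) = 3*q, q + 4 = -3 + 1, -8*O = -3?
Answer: -178848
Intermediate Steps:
O = 3/8 (O = -⅛*(-3) = 3/8 ≈ 0.37500)
q = -6 (q = -4 + (-3 + 1) = -4 - 2 = -6)
F(l) = -18 (F(l) = 3*(-6) = -18)
a(K, T) = 2
S = 27/8 (S = 3/8 + 3 = 27/8 ≈ 3.3750)
d(E, B) = 324 (d(E, B) = (-18)² = 324)
(-23*24)*d(a(-4, J(-5, -4)), S) = -23*24*324 = -552*324 = -178848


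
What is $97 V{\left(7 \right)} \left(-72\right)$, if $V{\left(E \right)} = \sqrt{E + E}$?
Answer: $- 6984 \sqrt{14} \approx -26132.0$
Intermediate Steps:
$V{\left(E \right)} = \sqrt{2} \sqrt{E}$ ($V{\left(E \right)} = \sqrt{2 E} = \sqrt{2} \sqrt{E}$)
$97 V{\left(7 \right)} \left(-72\right) = 97 \sqrt{2} \sqrt{7} \left(-72\right) = 97 \sqrt{14} \left(-72\right) = - 6984 \sqrt{14}$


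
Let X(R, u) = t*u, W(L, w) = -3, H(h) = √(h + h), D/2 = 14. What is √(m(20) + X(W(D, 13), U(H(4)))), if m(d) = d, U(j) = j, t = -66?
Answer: 2*√(5 - 33*√2) ≈ 12.91*I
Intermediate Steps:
D = 28 (D = 2*14 = 28)
H(h) = √2*√h (H(h) = √(2*h) = √2*√h)
X(R, u) = -66*u
√(m(20) + X(W(D, 13), U(H(4)))) = √(20 - 66*√2*√4) = √(20 - 66*√2*2) = √(20 - 132*√2)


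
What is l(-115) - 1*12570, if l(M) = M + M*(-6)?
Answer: -11995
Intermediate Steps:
l(M) = -5*M (l(M) = M - 6*M = -5*M)
l(-115) - 1*12570 = -5*(-115) - 1*12570 = 575 - 12570 = -11995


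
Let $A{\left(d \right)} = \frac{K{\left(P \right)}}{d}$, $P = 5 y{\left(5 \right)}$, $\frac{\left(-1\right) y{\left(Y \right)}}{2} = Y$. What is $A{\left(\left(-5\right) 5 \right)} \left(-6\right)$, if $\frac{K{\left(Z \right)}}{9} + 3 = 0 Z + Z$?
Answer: $- \frac{2862}{25} \approx -114.48$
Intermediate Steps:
$y{\left(Y \right)} = - 2 Y$
$P = -50$ ($P = 5 \left(\left(-2\right) 5\right) = 5 \left(-10\right) = -50$)
$K{\left(Z \right)} = -27 + 9 Z$ ($K{\left(Z \right)} = -27 + 9 \left(0 Z + Z\right) = -27 + 9 \left(0 + Z\right) = -27 + 9 Z$)
$A{\left(d \right)} = - \frac{477}{d}$ ($A{\left(d \right)} = \frac{-27 + 9 \left(-50\right)}{d} = \frac{-27 - 450}{d} = - \frac{477}{d}$)
$A{\left(\left(-5\right) 5 \right)} \left(-6\right) = - \frac{477}{\left(-5\right) 5} \left(-6\right) = - \frac{477}{-25} \left(-6\right) = \left(-477\right) \left(- \frac{1}{25}\right) \left(-6\right) = \frac{477}{25} \left(-6\right) = - \frac{2862}{25}$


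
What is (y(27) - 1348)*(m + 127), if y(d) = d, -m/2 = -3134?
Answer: -8447795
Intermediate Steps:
m = 6268 (m = -2*(-3134) = 6268)
(y(27) - 1348)*(m + 127) = (27 - 1348)*(6268 + 127) = -1321*6395 = -8447795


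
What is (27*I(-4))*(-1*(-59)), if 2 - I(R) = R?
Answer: 9558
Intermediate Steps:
I(R) = 2 - R
(27*I(-4))*(-1*(-59)) = (27*(2 - 1*(-4)))*(-1*(-59)) = (27*(2 + 4))*59 = (27*6)*59 = 162*59 = 9558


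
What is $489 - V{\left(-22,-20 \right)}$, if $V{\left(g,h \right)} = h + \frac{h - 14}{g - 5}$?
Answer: $\frac{13709}{27} \approx 507.74$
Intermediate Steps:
$V{\left(g,h \right)} = h + \frac{-14 + h}{-5 + g}$
$489 - V{\left(-22,-20 \right)} = 489 - \frac{-14 - -80 - -440}{-5 - 22} = 489 - \frac{-14 + 80 + 440}{-27} = 489 - \left(- \frac{1}{27}\right) 506 = 489 - - \frac{506}{27} = 489 + \frac{506}{27} = \frac{13709}{27}$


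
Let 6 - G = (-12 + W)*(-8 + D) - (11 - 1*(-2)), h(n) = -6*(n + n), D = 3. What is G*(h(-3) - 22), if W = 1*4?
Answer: -294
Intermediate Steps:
W = 4
h(n) = -12*n
G = -21 (G = 6 - ((-12 + 4)*(-8 + 3) - (11 - 1*(-2))) = 6 - (-8*(-5) - (11 + 2)) = 6 - (40 - 1*13) = 6 - (40 - 13) = 6 - 1*27 = 6 - 27 = -21)
G*(h(-3) - 22) = -21*(-12*(-3) - 22) = -21*(36 - 22) = -21*14 = -294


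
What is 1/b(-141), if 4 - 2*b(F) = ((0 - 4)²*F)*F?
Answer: -1/159046 ≈ -6.2875e-6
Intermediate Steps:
b(F) = 2 - 8*F² (b(F) = 2 - (0 - 4)²*F*F/2 = 2 - (-4)²*F*F/2 = 2 - 16*F*F/2 = 2 - 8*F²)
1/b(-141) = 1/(2 - 8*(-141)²) = 1/(2 - 8*19881) = 1/(2 - 159048) = 1/(-159046) = -1/159046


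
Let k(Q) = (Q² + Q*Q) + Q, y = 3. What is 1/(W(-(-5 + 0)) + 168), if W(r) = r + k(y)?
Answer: 1/194 ≈ 0.0051546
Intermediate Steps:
k(Q) = Q + 2*Q² (k(Q) = (Q² + Q²) + Q = 2*Q² + Q = Q + 2*Q²)
W(r) = 21 + r (W(r) = r + 3*(1 + 2*3) = r + 3*(1 + 6) = r + 3*7 = r + 21 = 21 + r)
1/(W(-(-5 + 0)) + 168) = 1/((21 - (-5 + 0)) + 168) = 1/((21 - 1*(-5)) + 168) = 1/((21 + 5) + 168) = 1/(26 + 168) = 1/194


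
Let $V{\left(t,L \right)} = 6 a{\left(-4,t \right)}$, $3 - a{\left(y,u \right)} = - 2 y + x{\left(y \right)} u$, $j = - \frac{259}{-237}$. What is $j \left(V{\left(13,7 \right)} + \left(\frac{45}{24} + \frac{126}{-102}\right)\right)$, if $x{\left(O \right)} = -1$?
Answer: $\frac{571095}{10744} \approx 53.155$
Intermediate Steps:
$j = \frac{259}{237}$ ($j = \left(-259\right) \left(- \frac{1}{237}\right) = \frac{259}{237} \approx 1.0928$)
$a{\left(y,u \right)} = 3 + u + 2 y$ ($a{\left(y,u \right)} = 3 - \left(- 2 y - u\right) = 3 - \left(- u - 2 y\right) = 3 + \left(u + 2 y\right) = 3 + u + 2 y$)
$V{\left(t,L \right)} = -30 + 6 t$ ($V{\left(t,L \right)} = 6 \left(3 + t + 2 \left(-4\right)\right) = 6 \left(3 + t - 8\right) = 6 \left(-5 + t\right) = -30 + 6 t$)
$j \left(V{\left(13,7 \right)} + \left(\frac{45}{24} + \frac{126}{-102}\right)\right) = \frac{259 \left(\left(-30 + 6 \cdot 13\right) + \left(\frac{45}{24} + \frac{126}{-102}\right)\right)}{237} = \frac{259 \left(\left(-30 + 78\right) + \left(45 \cdot \frac{1}{24} + 126 \left(- \frac{1}{102}\right)\right)\right)}{237} = \frac{259 \left(48 + \left(\frac{15}{8} - \frac{21}{17}\right)\right)}{237} = \frac{259 \left(48 + \frac{87}{136}\right)}{237} = \frac{259}{237} \cdot \frac{6615}{136} = \frac{571095}{10744}$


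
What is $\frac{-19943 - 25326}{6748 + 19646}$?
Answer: $- \frac{45269}{26394} \approx -1.7151$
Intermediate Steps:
$\frac{-19943 - 25326}{6748 + 19646} = - \frac{45269}{26394}$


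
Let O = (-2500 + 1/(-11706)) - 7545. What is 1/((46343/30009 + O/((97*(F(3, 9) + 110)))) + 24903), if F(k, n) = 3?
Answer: 1283479588398/31963298051266027 ≈ 4.0155e-5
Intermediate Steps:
O = -117586771/11706 (O = (-2500 - 1/11706) - 7545 = -29265001/11706 - 7545 = -117586771/11706 ≈ -10045.)
1/((46343/30009 + O/((97*(F(3, 9) + 110)))) + 24903) = 1/((46343/30009 - 117586771*1/(97*(3 + 110))/11706) + 24903) = 1/((46343*(1/30009) - 117586771/(11706*(97*113))) + 24903) = 1/((46343/30009 - 117586771/11706/10961) + 24903) = 1/((46343/30009 - 117586771/11706*1/10961) + 24903) = 1/((46343/30009 - 117586771/128309466) + 24903) = 1/(805861390633/1283479588398 + 24903) = 1/(31963298051266027/1283479588398) = 1283479588398/31963298051266027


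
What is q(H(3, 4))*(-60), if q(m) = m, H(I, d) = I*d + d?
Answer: -960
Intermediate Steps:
H(I, d) = d + I*d
q(H(3, 4))*(-60) = (4*(1 + 3))*(-60) = (4*4)*(-60) = 16*(-60) = -960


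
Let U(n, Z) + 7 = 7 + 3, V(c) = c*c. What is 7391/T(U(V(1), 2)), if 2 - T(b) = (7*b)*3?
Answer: -7391/61 ≈ -121.16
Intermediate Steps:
V(c) = c²
U(n, Z) = 3 (U(n, Z) = -7 + (7 + 3) = -7 + 10 = 3)
T(b) = 2 - 21*b (T(b) = 2 - 7*b*3 = 2 - 21*b)
7391/T(U(V(1), 2)) = 7391/(2 - 21*3) = 7391/(2 - 63) = 7391/(-61) = 7391*(-1/61) = -7391/61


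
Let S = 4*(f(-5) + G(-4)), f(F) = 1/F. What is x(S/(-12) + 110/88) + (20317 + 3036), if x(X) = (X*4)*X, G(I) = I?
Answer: 2338109/100 ≈ 23381.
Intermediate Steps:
S = -84/5 (S = 4*(1/(-5) - 4) = 4*(-1/5 - 4) = 4*(-21/5) = -84/5 ≈ -16.800)
x(X) = 4*X**2 (x(X) = (4*X)*X = 4*X**2)
x(S/(-12) + 110/88) + (20317 + 3036) = 4*(-84/5/(-12) + 110/88)**2 + (20317 + 3036) = 4*(-84/5*(-1/12) + 110*(1/88))**2 + 23353 = 4*(7/5 + 5/4)**2 + 23353 = 4*(53/20)**2 + 23353 = 4*(2809/400) + 23353 = 2809/100 + 23353 = 2338109/100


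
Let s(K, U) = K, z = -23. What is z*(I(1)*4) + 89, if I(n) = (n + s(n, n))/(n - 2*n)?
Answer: 273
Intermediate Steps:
I(n) = -2 (I(n) = (n + n)/(n - 2*n) = (2*n)/((-n)) = (2*n)*(-1/n) = -2)
z*(I(1)*4) + 89 = -(-46)*4 + 89 = -23*(-8) + 89 = 184 + 89 = 273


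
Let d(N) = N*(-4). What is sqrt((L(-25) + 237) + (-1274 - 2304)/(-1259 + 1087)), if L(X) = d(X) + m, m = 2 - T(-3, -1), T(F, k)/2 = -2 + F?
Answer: sqrt(2735058)/86 ≈ 19.230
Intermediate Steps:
T(F, k) = -4 + 2*F (T(F, k) = 2*(-2 + F) = -4 + 2*F)
d(N) = -4*N
m = 12 (m = 2 - (-4 + 2*(-3)) = 2 - (-4 - 6) = 2 - 1*(-10) = 2 + 10 = 12)
L(X) = 12 - 4*X (L(X) = -4*X + 12 = 12 - 4*X)
sqrt((L(-25) + 237) + (-1274 - 2304)/(-1259 + 1087)) = sqrt(((12 - 4*(-25)) + 237) + (-1274 - 2304)/(-1259 + 1087)) = sqrt(((12 + 100) + 237) - 3578/(-172)) = sqrt((112 + 237) - 3578*(-1/172)) = sqrt(349 + 1789/86) = sqrt(31803/86) = sqrt(2735058)/86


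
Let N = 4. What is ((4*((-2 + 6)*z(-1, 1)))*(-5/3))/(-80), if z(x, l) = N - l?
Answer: 1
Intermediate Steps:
z(x, l) = 4 - l
((4*((-2 + 6)*z(-1, 1)))*(-5/3))/(-80) = ((4*((-2 + 6)*(4 - 1*1)))*(-5/3))/(-80) = ((4*(4*(4 - 1)))*(-5*⅓))*(-1/80) = ((4*(4*3))*(-5/3))*(-1/80) = ((4*12)*(-5/3))*(-1/80) = (48*(-5/3))*(-1/80) = -80*(-1/80) = 1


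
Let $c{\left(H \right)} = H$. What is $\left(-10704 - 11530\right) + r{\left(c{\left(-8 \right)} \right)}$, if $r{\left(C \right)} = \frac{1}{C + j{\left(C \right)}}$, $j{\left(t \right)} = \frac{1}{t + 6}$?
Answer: $- \frac{377980}{17} \approx -22234.0$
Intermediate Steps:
$j{\left(t \right)} = \frac{1}{6 + t}$
$r{\left(C \right)} = \frac{1}{C + \frac{1}{6 + C}}$
$\left(-10704 - 11530\right) + r{\left(c{\left(-8 \right)} \right)} = \left(-10704 - 11530\right) + \frac{6 - 8}{1 - 8 \left(6 - 8\right)} = \left(-10704 - 11530\right) + \frac{1}{1 - -16} \left(-2\right) = -22234 + \frac{1}{1 + 16} \left(-2\right) = -22234 + \frac{1}{17} \left(-2\right) = -22234 - \frac{2}{17} = - \frac{377980}{17}$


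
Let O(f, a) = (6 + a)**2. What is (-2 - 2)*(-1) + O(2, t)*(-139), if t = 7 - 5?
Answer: -8892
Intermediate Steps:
t = 2
(-2 - 2)*(-1) + O(2, t)*(-139) = (-2 - 2)*(-1) + (6 + 2)**2*(-139) = -4*(-1) + 8**2*(-139) = 4 + 64*(-139) = 4 - 8896 = -8892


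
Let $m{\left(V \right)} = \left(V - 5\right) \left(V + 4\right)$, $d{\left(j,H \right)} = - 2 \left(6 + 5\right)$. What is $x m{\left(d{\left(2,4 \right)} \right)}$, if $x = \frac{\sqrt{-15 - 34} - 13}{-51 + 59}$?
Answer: $- \frac{3159}{4} + \frac{1701 i}{4} \approx -789.75 + 425.25 i$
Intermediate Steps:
$d{\left(j,H \right)} = -22$ ($d{\left(j,H \right)} = \left(-2\right) 11 = -22$)
$m{\left(V \right)} = \left(-5 + V\right) \left(4 + V\right)$
$x = - \frac{13}{8} + \frac{7 i}{8}$ ($x = \frac{\sqrt{-49} - 13}{8} = \left(7 i - 13\right) \frac{1}{8} = \left(-13 + 7 i\right) \frac{1}{8} = - \frac{13}{8} + \frac{7 i}{8} \approx -1.625 + 0.875 i$)
$x m{\left(d{\left(2,4 \right)} \right)} = \left(- \frac{13}{8} + \frac{7 i}{8}\right) \left(-20 + \left(-22\right)^{2} - -22\right) = \left(- \frac{13}{8} + \frac{7 i}{8}\right) \left(-20 + 484 + 22\right) = \left(- \frac{13}{8} + \frac{7 i}{8}\right) 486 = - \frac{3159}{4} + \frac{1701 i}{4}$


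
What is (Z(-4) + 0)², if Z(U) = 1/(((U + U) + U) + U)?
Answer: 1/256 ≈ 0.0039063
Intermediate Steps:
Z(U) = 1/(4*U) (Z(U) = 1/((2*U + U) + U) = 1/(3*U + U) = 1/(4*U))
(Z(-4) + 0)² = ((¼)/(-4) + 0)² = ((¼)*(-¼) + 0)² = (-1/16 + 0)² = (-1/16)² = 1/256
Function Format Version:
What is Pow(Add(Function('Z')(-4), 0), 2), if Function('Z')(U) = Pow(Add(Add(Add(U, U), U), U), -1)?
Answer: Rational(1, 256) ≈ 0.0039063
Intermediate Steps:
Function('Z')(U) = Mul(Rational(1, 4), Pow(U, -1)) (Function('Z')(U) = Pow(Add(Add(Mul(2, U), U), U), -1) = Pow(Add(Mul(3, U), U), -1) = Pow(Mul(4, U), -1) = Mul(Rational(1, 4), Pow(U, -1)))
Pow(Add(Function('Z')(-4), 0), 2) = Pow(Add(Mul(Rational(1, 4), Pow(-4, -1)), 0), 2) = Pow(Add(Mul(Rational(1, 4), Rational(-1, 4)), 0), 2) = Pow(Add(Rational(-1, 16), 0), 2) = Pow(Rational(-1, 16), 2) = Rational(1, 256)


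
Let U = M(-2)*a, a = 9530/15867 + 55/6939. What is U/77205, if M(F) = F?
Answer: -2977838/188896809537 ≈ -1.5764e-5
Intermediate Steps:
a = 7444595/12233457 (a = 9530*(1/15867) + 55*(1/6939) = 9530/15867 + 55/6939 = 7444595/12233457 ≈ 0.60854)
U = -14889190/12233457 (U = -2*7444595/12233457 = -14889190/12233457 ≈ -1.2171)
U/77205 = -14889190/12233457/77205 = -14889190/12233457*1/77205 = -2977838/188896809537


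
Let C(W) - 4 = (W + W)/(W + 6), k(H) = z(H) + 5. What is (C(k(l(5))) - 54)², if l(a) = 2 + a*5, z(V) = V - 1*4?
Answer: 675684/289 ≈ 2338.0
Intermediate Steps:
z(V) = -4 + V (z(V) = V - 4 = -4 + V)
l(a) = 2 + 5*a
k(H) = 1 + H (k(H) = (-4 + H) + 5 = 1 + H)
C(W) = 4 + 2*W/(6 + W) (C(W) = 4 + (W + W)/(W + 6) = 4 + (2*W)/(6 + W) = 4 + 2*W/(6 + W))
(C(k(l(5))) - 54)² = (6*(4 + (1 + (2 + 5*5)))/(6 + (1 + (2 + 5*5))) - 54)² = (6*(4 + (1 + (2 + 25)))/(6 + (1 + (2 + 25))) - 54)² = (6*(4 + (1 + 27))/(6 + (1 + 27)) - 54)² = (6*(4 + 28)/(6 + 28) - 54)² = (6*32/34 - 54)² = (6*(1/34)*32 - 54)² = (96/17 - 54)² = (-822/17)² = 675684/289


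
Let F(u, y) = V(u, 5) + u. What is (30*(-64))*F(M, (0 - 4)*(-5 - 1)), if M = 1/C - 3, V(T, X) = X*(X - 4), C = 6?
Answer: -4160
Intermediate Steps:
V(T, X) = X*(-4 + X)
M = -17/6 (M = 1/6 - 3 = -17/6 ≈ -2.8333)
F(u, y) = 5 + u (F(u, y) = 5*(-4 + 5) + u = 5*1 + u = 5 + u)
(30*(-64))*F(M, (0 - 4)*(-5 - 1)) = (30*(-64))*(5 - 17/6) = -1920*13/6 = -4160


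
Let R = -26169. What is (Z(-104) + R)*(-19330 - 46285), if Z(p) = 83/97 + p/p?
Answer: 166544845995/97 ≈ 1.7170e+9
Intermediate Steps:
Z(p) = 180/97 (Z(p) = 83*(1/97) + 1 = 83/97 + 1 = 180/97)
(Z(-104) + R)*(-19330 - 46285) = (180/97 - 26169)*(-19330 - 46285) = -2538213/97*(-65615) = 166544845995/97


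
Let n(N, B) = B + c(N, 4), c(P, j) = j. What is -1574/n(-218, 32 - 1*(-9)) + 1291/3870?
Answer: -14897/430 ≈ -34.644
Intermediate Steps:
n(N, B) = 4 + B (n(N, B) = B + 4 = 4 + B)
-1574/n(-218, 32 - 1*(-9)) + 1291/3870 = -1574/(4 + (32 - 1*(-9))) + 1291/3870 = -1574/(4 + (32 + 9)) + 1291*(1/3870) = -1574/(4 + 41) + 1291/3870 = -1574/45 + 1291/3870 = -14897/430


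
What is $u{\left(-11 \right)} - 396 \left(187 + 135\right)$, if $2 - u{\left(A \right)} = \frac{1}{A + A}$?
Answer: $- \frac{2805219}{22} \approx -1.2751 \cdot 10^{5}$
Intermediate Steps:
$u{\left(A \right)} = 2 - \frac{1}{2 A}$ ($u{\left(A \right)} = 2 - \frac{1}{A + A} = 2 - \frac{1}{2 A}$)
$u{\left(-11 \right)} - 396 \left(187 + 135\right) = \left(2 - \frac{1}{2 \left(-11\right)}\right) - 396 \left(187 + 135\right) = \left(2 - - \frac{1}{22}\right) - 127512 = \left(2 + \frac{1}{22}\right) - 127512 = \frac{45}{22} - 127512 = - \frac{2805219}{22}$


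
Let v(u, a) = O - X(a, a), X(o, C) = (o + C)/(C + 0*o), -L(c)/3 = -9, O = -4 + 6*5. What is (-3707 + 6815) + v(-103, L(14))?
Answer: 3132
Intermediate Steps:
O = 26 (O = -4 + 30 = 26)
L(c) = 27 (L(c) = -3*(-9) = 27)
X(o, C) = (C + o)/C (X(o, C) = (C + o)/(C + 0) = (C + o)/C)
v(u, a) = 24 (v(u, a) = 26 - (a + a)/a = 26 - 2*a/a = 26 - 1*2 = 26 - 2 = 24)
(-3707 + 6815) + v(-103, L(14)) = (-3707 + 6815) + 24 = 3108 + 24 = 3132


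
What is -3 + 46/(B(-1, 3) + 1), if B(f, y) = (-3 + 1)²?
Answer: 31/5 ≈ 6.2000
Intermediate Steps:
B(f, y) = 4 (B(f, y) = (-2)² = 4)
-3 + 46/(B(-1, 3) + 1) = -3 + 46/(4 + 1) = -3 + 46/5 = 31/5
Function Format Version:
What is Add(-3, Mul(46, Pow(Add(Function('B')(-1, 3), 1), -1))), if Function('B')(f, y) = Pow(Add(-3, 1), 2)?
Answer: Rational(31, 5) ≈ 6.2000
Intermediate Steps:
Function('B')(f, y) = 4 (Function('B')(f, y) = Pow(-2, 2) = 4)
Add(-3, Mul(46, Pow(Add(Function('B')(-1, 3), 1), -1))) = Add(-3, Mul(46, Pow(Add(4, 1), -1))) = Add(-3, Mul(46, Pow(5, -1))) = Add(-3, Mul(46, Rational(1, 5))) = Add(-3, Rational(46, 5)) = Rational(31, 5)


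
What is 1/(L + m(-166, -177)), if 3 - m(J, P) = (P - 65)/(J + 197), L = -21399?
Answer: -31/663034 ≈ -4.6755e-5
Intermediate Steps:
m(J, P) = 3 - (-65 + P)/(197 + J) (m(J, P) = 3 - (P - 65)/(J + 197) = 3 - (-65 + P)/(197 + J))
1/(L + m(-166, -177)) = 1/(-21399 + (656 - 1*(-177) + 3*(-166))/(197 - 166)) = 1/(-21399 + (656 + 177 - 498)/31) = 1/(-21399 + (1/31)*335) = 1/(-21399 + 335/31) = 1/(-663034/31) = -31/663034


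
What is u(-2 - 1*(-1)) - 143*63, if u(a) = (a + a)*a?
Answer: -9007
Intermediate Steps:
u(a) = 2*a² (u(a) = (2*a)*a = 2*a²)
u(-2 - 1*(-1)) - 143*63 = 2*(-2 - 1*(-1))² - 143*63 = 2*(-2 + 1)² - 9009 = 2*(-1)² - 9009 = 2*1 - 9009 = 2 - 9009 = -9007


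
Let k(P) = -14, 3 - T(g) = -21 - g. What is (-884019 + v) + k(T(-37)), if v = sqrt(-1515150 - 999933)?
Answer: -884033 + I*sqrt(2515083) ≈ -8.8403e+5 + 1585.9*I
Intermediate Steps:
T(g) = 24 + g (T(g) = 3 - (-21 - g) = 3 + (21 + g) = 24 + g)
v = I*sqrt(2515083) (v = sqrt(-2515083) = I*sqrt(2515083) ≈ 1585.9*I)
(-884019 + v) + k(T(-37)) = (-884019 + I*sqrt(2515083)) - 14 = -884033 + I*sqrt(2515083)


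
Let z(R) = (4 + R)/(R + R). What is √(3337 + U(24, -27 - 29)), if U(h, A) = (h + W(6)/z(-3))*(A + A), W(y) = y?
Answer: √4681 ≈ 68.418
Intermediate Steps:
z(R) = (4 + R)/(2*R) (z(R) = (4 + R)/((2*R)) = (4 + R)*(1/(2*R)) = (4 + R)/(2*R))
U(h, A) = 2*A*(-36 + h) (U(h, A) = (h + 6/(((½)*(4 - 3)/(-3))))*(A + A) = (h + 6/(((½)*(-⅓)*1)))*(2*A) = (h + 6/(-⅙))*(2*A) = (h + 6*(-6))*(2*A) = (h - 36)*(2*A) = (-36 + h)*(2*A) = 2*A*(-36 + h))
√(3337 + U(24, -27 - 29)) = √(3337 + 2*(-27 - 29)*(-36 + 24)) = √(3337 + 2*(-56)*(-12)) = √(3337 + 1344) = √4681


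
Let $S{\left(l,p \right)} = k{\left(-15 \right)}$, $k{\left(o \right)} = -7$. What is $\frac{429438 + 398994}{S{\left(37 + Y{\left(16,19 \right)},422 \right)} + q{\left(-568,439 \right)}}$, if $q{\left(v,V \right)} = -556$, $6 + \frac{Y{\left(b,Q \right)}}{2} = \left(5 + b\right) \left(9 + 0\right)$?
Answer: $- \frac{828432}{563} \approx -1471.5$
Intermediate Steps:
$Y{\left(b,Q \right)} = 78 + 18 b$ ($Y{\left(b,Q \right)} = -12 + 2 \left(5 + b\right) \left(9 + 0\right) = -12 + 2 \left(5 + b\right) 9 = -12 + 2 \left(45 + 9 b\right) = -12 + \left(90 + 18 b\right) = 78 + 18 b$)
$S{\left(l,p \right)} = -7$
$\frac{429438 + 398994}{S{\left(37 + Y{\left(16,19 \right)},422 \right)} + q{\left(-568,439 \right)}} = \frac{429438 + 398994}{-7 - 556} = \frac{828432}{-563} = 828432 \left(- \frac{1}{563}\right) = - \frac{828432}{563}$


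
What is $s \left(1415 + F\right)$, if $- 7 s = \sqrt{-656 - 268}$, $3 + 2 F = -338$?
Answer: $- \frac{2489 i \sqrt{231}}{7} \approx - 5404.2 i$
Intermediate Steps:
$F = - \frac{341}{2}$ ($F = - \frac{3}{2} + \frac{1}{2} \left(-338\right) = - \frac{3}{2} - 169 = - \frac{341}{2} \approx -170.5$)
$s = - \frac{2 i \sqrt{231}}{7}$ ($s = - \frac{\sqrt{-656 - 268}}{7} = - \frac{\sqrt{-924}}{7} = - \frac{2 i \sqrt{231}}{7} \approx - 4.3425 i$)
$s \left(1415 + F\right) = - \frac{2 i \sqrt{231}}{7} \left(1415 - \frac{341}{2}\right) = - \frac{2 i \sqrt{231}}{7} \cdot \frac{2489}{2} = - \frac{2489 i \sqrt{231}}{7}$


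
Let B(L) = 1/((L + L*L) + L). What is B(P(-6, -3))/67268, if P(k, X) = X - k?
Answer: 1/1009020 ≈ 9.9106e-7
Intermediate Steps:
B(L) = 1/(L**2 + 2*L) (B(L) = 1/((L + L**2) + L) = 1/(L**2 + 2*L))
B(P(-6, -3))/67268 = (1/((-3 - 1*(-6))*(2 + (-3 - 1*(-6)))))/67268 = (1/((-3 + 6)*(2 + (-3 + 6))))*(1/67268) = (1/(3*(2 + 3)))*(1/67268) = ((1/3)/5)*(1/67268) = ((1/3)*(1/5))*(1/67268) = (1/15)*(1/67268) = 1/1009020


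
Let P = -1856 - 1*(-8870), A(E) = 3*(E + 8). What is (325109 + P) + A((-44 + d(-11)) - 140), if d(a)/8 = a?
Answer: 331331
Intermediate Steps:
d(a) = 8*a
A(E) = 24 + 3*E (A(E) = 3*(8 + E) = 24 + 3*E)
P = 7014 (P = -1856 + 8870 = 7014)
(325109 + P) + A((-44 + d(-11)) - 140) = (325109 + 7014) + (24 + 3*((-44 + 8*(-11)) - 140)) = 332123 + (24 + 3*((-44 - 88) - 140)) = 332123 + (24 + 3*(-132 - 140)) = 332123 + (24 + 3*(-272)) = 332123 + (24 - 816) = 332123 - 792 = 331331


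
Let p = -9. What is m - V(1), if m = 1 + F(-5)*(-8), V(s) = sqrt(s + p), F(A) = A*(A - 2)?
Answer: -279 - 2*I*sqrt(2) ≈ -279.0 - 2.8284*I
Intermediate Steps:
F(A) = A*(-2 + A)
V(s) = sqrt(-9 + s) (V(s) = sqrt(s - 9) = sqrt(-9 + s))
m = -279 (m = 1 - 5*(-2 - 5)*(-8) = 1 - 5*(-7)*(-8) = 1 + 35*(-8) = 1 - 280 = -279)
m - V(1) = -279 - sqrt(-9 + 1) = -279 - sqrt(-8) = -279 - 2*I*sqrt(2)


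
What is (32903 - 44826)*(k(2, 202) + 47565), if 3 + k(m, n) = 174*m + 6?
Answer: -571302468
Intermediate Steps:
k(m, n) = 3 + 174*m (k(m, n) = -3 + (174*m + 6) = -3 + (6 + 174*m) = 3 + 174*m)
(32903 - 44826)*(k(2, 202) + 47565) = (32903 - 44826)*((3 + 174*2) + 47565) = -11923*((3 + 348) + 47565) = -11923*(351 + 47565) = -11923*47916 = -571302468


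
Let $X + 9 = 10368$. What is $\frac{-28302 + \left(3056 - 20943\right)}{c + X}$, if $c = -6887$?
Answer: $- \frac{46189}{3472} \approx -13.303$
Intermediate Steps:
$X = 10359$ ($X = -9 + 10368 = 10359$)
$\frac{-28302 + \left(3056 - 20943\right)}{c + X} = \frac{-28302 + \left(3056 - 20943\right)}{-6887 + 10359} = \frac{-28302 - 17887}{3472} = \left(-46189\right) \frac{1}{3472} = - \frac{46189}{3472}$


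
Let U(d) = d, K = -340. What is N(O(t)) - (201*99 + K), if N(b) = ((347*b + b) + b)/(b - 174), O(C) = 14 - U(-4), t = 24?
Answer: -509581/26 ≈ -19599.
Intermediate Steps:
O(C) = 18 (O(C) = 14 - 1*(-4) = 14 + 4 = 18)
N(b) = 349*b/(-174 + b) (N(b) = (348*b + b)/(-174 + b) = (349*b)/(-174 + b) = 349*b/(-174 + b))
N(O(t)) - (201*99 + K) = 349*18/(-174 + 18) - (201*99 - 340) = 349*18/(-156) - (19899 - 340) = 349*18*(-1/156) - 1*19559 = -1047/26 - 19559 = -509581/26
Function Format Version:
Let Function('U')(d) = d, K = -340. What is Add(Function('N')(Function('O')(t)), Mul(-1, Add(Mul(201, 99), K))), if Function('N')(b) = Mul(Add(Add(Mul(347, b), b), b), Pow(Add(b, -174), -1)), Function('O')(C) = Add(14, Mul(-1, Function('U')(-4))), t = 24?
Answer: Rational(-509581, 26) ≈ -19599.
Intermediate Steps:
Function('O')(C) = 18 (Function('O')(C) = Add(14, Mul(-1, -4)) = Add(14, 4) = 18)
Function('N')(b) = Mul(349, b, Pow(Add(-174, b), -1)) (Function('N')(b) = Mul(Add(Mul(348, b), b), Pow(Add(-174, b), -1)) = Mul(Mul(349, b), Pow(Add(-174, b), -1)) = Mul(349, b, Pow(Add(-174, b), -1)))
Add(Function('N')(Function('O')(t)), Mul(-1, Add(Mul(201, 99), K))) = Add(Mul(349, 18, Pow(Add(-174, 18), -1)), Mul(-1, Add(Mul(201, 99), -340))) = Add(Mul(349, 18, Pow(-156, -1)), Mul(-1, Add(19899, -340))) = Add(Mul(349, 18, Rational(-1, 156)), Mul(-1, 19559)) = Add(Rational(-1047, 26), -19559) = Rational(-509581, 26)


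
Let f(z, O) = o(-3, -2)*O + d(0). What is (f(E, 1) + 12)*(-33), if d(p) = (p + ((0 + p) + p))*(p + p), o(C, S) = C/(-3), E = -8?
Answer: -429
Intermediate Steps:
o(C, S) = -C/3 (o(C, S) = C*(-⅓) = -C/3)
d(p) = 6*p² (d(p) = (p + (p + p))*(2*p) = (p + 2*p)*(2*p) = (3*p)*(2*p) = 6*p²)
f(z, O) = O (f(z, O) = (-⅓*(-3))*O + 6*0² = 1*O + 6*0 = O + 0 = O)
(f(E, 1) + 12)*(-33) = (1 + 12)*(-33) = 13*(-33) = -429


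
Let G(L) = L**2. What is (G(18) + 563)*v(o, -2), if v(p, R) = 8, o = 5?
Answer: 7096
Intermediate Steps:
(G(18) + 563)*v(o, -2) = (18**2 + 563)*8 = (324 + 563)*8 = 887*8 = 7096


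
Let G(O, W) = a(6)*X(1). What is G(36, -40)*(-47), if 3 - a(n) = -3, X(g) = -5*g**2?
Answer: 1410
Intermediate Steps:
a(n) = 6 (a(n) = 3 - 1*(-3) = 3 + 3 = 6)
G(O, W) = -30 (G(O, W) = 6*(-5*1**2) = 6*(-5*1) = 6*(-5) = -30)
G(36, -40)*(-47) = -30*(-47) = 1410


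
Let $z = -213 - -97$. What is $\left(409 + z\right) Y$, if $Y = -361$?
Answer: $-105773$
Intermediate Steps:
$z = -116$ ($z = -213 + 97 = -116$)
$\left(409 + z\right) Y = \left(409 - 116\right) \left(-361\right) = 293 \left(-361\right) = -105773$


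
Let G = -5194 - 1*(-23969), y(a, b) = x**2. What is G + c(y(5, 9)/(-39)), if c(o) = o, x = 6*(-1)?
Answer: 244063/13 ≈ 18774.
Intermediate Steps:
x = -6
y(a, b) = 36 (y(a, b) = (-6)**2 = 36)
G = 18775 (G = -5194 + 23969 = 18775)
G + c(y(5, 9)/(-39)) = 18775 + 36/(-39) = 18775 + 36*(-1/39) = 18775 - 12/13 = 244063/13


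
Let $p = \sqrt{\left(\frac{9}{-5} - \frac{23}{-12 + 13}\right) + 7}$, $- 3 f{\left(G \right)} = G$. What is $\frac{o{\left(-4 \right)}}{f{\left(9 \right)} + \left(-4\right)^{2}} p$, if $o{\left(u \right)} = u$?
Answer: $- \frac{4 i \sqrt{445}}{65} \approx - 1.2982 i$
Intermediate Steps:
$f{\left(G \right)} = - \frac{G}{3}$
$p = \frac{i \sqrt{445}}{5}$ ($p = \sqrt{\left(9 \left(- \frac{1}{5}\right) - \frac{23}{1}\right) + 7} = \sqrt{\left(- \frac{9}{5} - 23\right) + 7} = \sqrt{- \frac{124}{5} + 7} = \sqrt{- \frac{89}{5}} = \frac{i \sqrt{445}}{5} \approx 4.219 i$)
$\frac{o{\left(-4 \right)}}{f{\left(9 \right)} + \left(-4\right)^{2}} p = - \frac{4}{\left(- \frac{1}{3}\right) 9 + \left(-4\right)^{2}} \frac{i \sqrt{445}}{5} = - \frac{4}{-3 + 16} \frac{i \sqrt{445}}{5} = - \frac{4}{13} \frac{i \sqrt{445}}{5} = \left(-4\right) \frac{1}{13} \frac{i \sqrt{445}}{5} = - \frac{4 \frac{i \sqrt{445}}{5}}{13} = - \frac{4 i \sqrt{445}}{65}$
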